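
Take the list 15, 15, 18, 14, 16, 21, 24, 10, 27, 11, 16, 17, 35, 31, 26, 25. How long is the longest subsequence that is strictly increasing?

6

Let dp[i] be the length of the longest such subsequence ending at index i:
i:      1  2  3  4  5  6  7  8  9 10 11 12 13 14 15 16
a[i]:  15 15 18 14 16 21 24 10 27 11 16 17 35 31 26 25
dp:     1  1  2  1  2  3  4  1  5  2  3  4  6  6  5  5
Maximum dp value is 6.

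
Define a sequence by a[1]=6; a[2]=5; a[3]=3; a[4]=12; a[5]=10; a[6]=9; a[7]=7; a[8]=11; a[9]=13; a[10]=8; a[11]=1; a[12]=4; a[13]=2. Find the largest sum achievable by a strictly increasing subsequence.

40

Let S[i] be the best sum of a strictly increasing subsequence ending at i:
i:      1  2  3  4  5  6  7  8  9 10 11 12 13
a[i]:   6  5  3 12 10  9  7 11 13  8  1  4  2
S:      6  5  3 18 16 15 13 27 40 21  1  7  3
Maximum is 40 (e.g. 6 + 10 + 11 + 13).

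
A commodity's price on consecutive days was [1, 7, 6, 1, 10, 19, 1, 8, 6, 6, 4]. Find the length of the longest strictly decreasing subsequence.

4

Negate each value so 'decreasing' becomes 'increasing', then run patience tails on the negated sequence:
-1 → extends → [-1]
-7 → replaces -1 → [-7]
-6 → extends → [-7, -6]
-1 → extends → [-7, -6, -1]
-10 → replaces -7 → [-10, -6, -1]
-19 → replaces -10 → [-19, -6, -1]
-1 → already a tail → [-19, -6, -1]
-8 → replaces -6 → [-19, -8, -1]
-6 → replaces -1 → [-19, -8, -6]
-6 → already a tail → [-19, -8, -6]
-4 → extends → [-19, -8, -6, -4]
Four tails, so the longest strictly decreasing subsequence of the original has length 4.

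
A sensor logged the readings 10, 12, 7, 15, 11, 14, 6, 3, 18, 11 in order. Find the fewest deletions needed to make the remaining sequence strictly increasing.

6

Fewest deletions = n − (longest strictly increasing subsequence).
Patience tails:
10 → extends → [10]
12 → extends → [10, 12]
7 → replaces 10 → [7, 12]
15 → extends → [7, 12, 15]
11 → replaces 12 → [7, 11, 15]
14 → replaces 15 → [7, 11, 14]
6 → replaces 7 → [6, 11, 14]
3 → replaces 6 → [3, 11, 14]
18 → extends → [3, 11, 14, 18]
11 → already a tail → [3, 11, 14, 18]
Longest strictly increasing subsequence has length 4, so deletions = 10 − 4 = 6.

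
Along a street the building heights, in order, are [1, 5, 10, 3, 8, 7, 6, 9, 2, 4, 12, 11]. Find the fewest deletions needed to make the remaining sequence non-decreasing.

Fewest deletions = n − (longest non-decreasing subsequence).
i:      1  2  3  4  5  6  7  8  9 10 11 12
a[i]:   1  5 10  3  8  7  6  9  2  4 12 11
dp:     1  2  3  2  3  3  3  4  2  3  5  5
max dp = 5, so deletions = 12 − 5 = 7.

7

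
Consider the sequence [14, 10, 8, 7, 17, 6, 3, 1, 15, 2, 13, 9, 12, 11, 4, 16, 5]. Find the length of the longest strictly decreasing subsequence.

7

Let dp[i] be the longest strictly decreasing subsequence ending at i:
i:      1  2  3  4  5  6  7  8  9 10 11 12 13 14 15 16 17
a[i]:  14 10  8  7 17  6  3  1 15  2 13  9 12 11  4 16  5
dp:     1  2  3  4  1  5  6  7  2  7  3  4  4  5  6  2  6
Maximum is 7.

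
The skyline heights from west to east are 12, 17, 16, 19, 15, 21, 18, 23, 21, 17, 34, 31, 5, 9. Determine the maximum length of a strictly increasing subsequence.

Let dp[i] be the length of the longest such subsequence ending at index i:
i:      1  2  3  4  5  6  7  8  9 10 11 12 13 14
a[i]:  12 17 16 19 15 21 18 23 21 17 34 31  5  9
dp:     1  2  2  3  2  4  3  5  4  3  6  6  1  2
Maximum dp value is 6.

6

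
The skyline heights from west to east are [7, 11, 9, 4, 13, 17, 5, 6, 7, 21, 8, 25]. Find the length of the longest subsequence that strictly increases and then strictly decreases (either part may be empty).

inc[i] = longest strictly increasing subsequence ending at i; dec[i] = longest strictly decreasing subsequence starting at i:
i:      1  2  3  4  5  6  7  8  9 10 11 12
a[i]:   7 11  9  4 13 17  5  6  7 21  8 25
inc:    1  2  2  1  3  4  2  3  4  5  5  6
dec:    2  3  2  1  2  2  1  1  1  2  1  1
Best peak at i=10 (value 21): inc=5, dec=2, length 5+2−1 = 6.

6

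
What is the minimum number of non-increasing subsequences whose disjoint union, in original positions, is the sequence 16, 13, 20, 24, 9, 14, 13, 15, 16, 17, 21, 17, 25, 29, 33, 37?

Place each on the leftmost legal pile:
16 → new pile 1 (tops now [16])
13 → pile 1 (tops now [13])
20 → new pile 2 (tops now [13, 20])
24 → new pile 3 (tops now [13, 20, 24])
9 → pile 1 (tops now [9, 20, 24])
14 → pile 2 (tops now [9, 14, 24])
13 → pile 2 (tops now [9, 13, 24])
15 → pile 3 (tops now [9, 13, 15])
16 → new pile 4 (tops now [9, 13, 15, 16])
17 → new pile 5 (tops now [9, 13, 15, 16, 17])
21 → new pile 6 (tops now [9, 13, 15, 16, 17, 21])
17 → pile 5 (tops now [9, 13, 15, 16, 17, 21])
25 → new pile 7 (tops now [9, 13, 15, 16, 17, 21, 25])
29 → new pile 8 (tops now [9, 13, 15, 16, 17, 21, 25, 29])
33 → new pile 9 (tops now [9, 13, 15, 16, 17, 21, 25, 29, 33])
37 → new pile 10 (tops now [9, 13, 15, 16, 17, 21, 25, 29, 33, 37])
Ten piles.

10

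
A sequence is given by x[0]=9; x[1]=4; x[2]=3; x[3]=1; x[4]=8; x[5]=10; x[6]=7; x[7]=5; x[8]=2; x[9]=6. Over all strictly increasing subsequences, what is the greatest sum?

Let S[i] be the best sum of a strictly increasing subsequence ending at i:
i:      0  1  2  3  4  5  6  7  8  9
x[i]:   9  4  3  1  8 10  7  5  2  6
S:      9  4  3  1 12 22 11  9  3 15
Maximum is 22 (e.g. 4 + 8 + 10).

22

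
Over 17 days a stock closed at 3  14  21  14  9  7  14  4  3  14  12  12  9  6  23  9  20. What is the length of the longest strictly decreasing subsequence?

Negate each value so 'decreasing' becomes 'increasing', then run patience tails on the negated sequence:
-3 → extends → [-3]
-14 → replaces -3 → [-14]
-21 → replaces -14 → [-21]
-14 → extends → [-21, -14]
-9 → extends → [-21, -14, -9]
-7 → extends → [-21, -14, -9, -7]
-14 → already a tail → [-21, -14, -9, -7]
-4 → extends → [-21, -14, -9, -7, -4]
-3 → extends → [-21, -14, -9, -7, -4, -3]
-14 → already a tail → [-21, -14, -9, -7, -4, -3]
-12 → replaces -9 → [-21, -14, -12, -7, -4, -3]
-12 → already a tail → [-21, -14, -12, -7, -4, -3]
-9 → replaces -7 → [-21, -14, -12, -9, -4, -3]
-6 → replaces -4 → [-21, -14, -12, -9, -6, -3]
-23 → replaces -21 → [-23, -14, -12, -9, -6, -3]
-9 → already a tail → [-23, -14, -12, -9, -6, -3]
-20 → replaces -14 → [-23, -20, -12, -9, -6, -3]
Six tails, so the longest strictly decreasing subsequence of the original has length 6.

6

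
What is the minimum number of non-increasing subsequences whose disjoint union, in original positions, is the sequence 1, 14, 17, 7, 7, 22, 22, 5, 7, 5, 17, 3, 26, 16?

5

The minimum number of non-increasing subsequences covering a sequence equals the length of its longest strictly increasing subsequence.
LIS length is 5 (e.g. 1, 14, 17, 22, 26), so 5 piles are needed.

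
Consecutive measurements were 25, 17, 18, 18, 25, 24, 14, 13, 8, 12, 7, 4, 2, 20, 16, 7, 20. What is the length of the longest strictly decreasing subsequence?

Negate each value so 'decreasing' becomes 'increasing', then run patience tails on the negated sequence:
-25 → extends → [-25]
-17 → extends → [-25, -17]
-18 → replaces -17 → [-25, -18]
-18 → already a tail → [-25, -18]
-25 → already a tail → [-25, -18]
-24 → replaces -18 → [-25, -24]
-14 → extends → [-25, -24, -14]
-13 → extends → [-25, -24, -14, -13]
-8 → extends → [-25, -24, -14, -13, -8]
-12 → replaces -8 → [-25, -24, -14, -13, -12]
-7 → extends → [-25, -24, -14, -13, -12, -7]
-4 → extends → [-25, -24, -14, -13, -12, -7, -4]
-2 → extends → [-25, -24, -14, -13, -12, -7, -4, -2]
-20 → replaces -14 → [-25, -24, -20, -13, -12, -7, -4, -2]
-16 → replaces -13 → [-25, -24, -20, -16, -12, -7, -4, -2]
-7 → already a tail → [-25, -24, -20, -16, -12, -7, -4, -2]
-20 → already a tail → [-25, -24, -20, -16, -12, -7, -4, -2]
Eight tails, so the longest strictly decreasing subsequence of the original has length 8.

8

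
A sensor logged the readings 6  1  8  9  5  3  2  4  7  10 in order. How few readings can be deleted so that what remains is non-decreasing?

5

Fewest deletions = n − (longest non-decreasing subsequence).
Patience tails:
6 → extends → [6]
1 → replaces 6 → [1]
8 → extends → [1, 8]
9 → extends → [1, 8, 9]
5 → replaces 8 → [1, 5, 9]
3 → replaces 5 → [1, 3, 9]
2 → replaces 3 → [1, 2, 9]
4 → replaces 9 → [1, 2, 4]
7 → extends → [1, 2, 4, 7]
10 → extends → [1, 2, 4, 7, 10]
Longest non-decreasing subsequence has length 5, so deletions = 10 − 5 = 5.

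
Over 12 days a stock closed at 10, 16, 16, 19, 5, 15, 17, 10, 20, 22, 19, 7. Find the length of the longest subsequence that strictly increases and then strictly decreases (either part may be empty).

7

inc[i] = longest strictly increasing subsequence ending at i; dec[i] = longest strictly decreasing subsequence starting at i:
i:      1  2  3  4  5  6  7  8  9 10 11 12
a[i]:  10 16 16 19  5 15 17 10 20 22 19  7
inc:    1  2  2  3  1  2  3  2  4  5  4  2
dec:    2  4  4  4  1  3  3  2  3  3  2  1
Best peak at i=10 (value 22): inc=5, dec=3, length 5+3−1 = 7.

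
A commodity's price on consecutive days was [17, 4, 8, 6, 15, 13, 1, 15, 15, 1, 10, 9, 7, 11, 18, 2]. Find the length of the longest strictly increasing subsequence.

5

Track the smallest tail for each achievable length (strict):
17 → extends → [17]
4 → replaces 17 → [4]
8 → extends → [4, 8]
6 → replaces 8 → [4, 6]
15 → extends → [4, 6, 15]
13 → replaces 15 → [4, 6, 13]
1 → replaces 4 → [1, 6, 13]
15 → extends → [1, 6, 13, 15]
15 → already a tail → [1, 6, 13, 15]
1 → already a tail → [1, 6, 13, 15]
10 → replaces 13 → [1, 6, 10, 15]
9 → replaces 10 → [1, 6, 9, 15]
7 → replaces 9 → [1, 6, 7, 15]
11 → replaces 15 → [1, 6, 7, 11]
18 → extends → [1, 6, 7, 11, 18]
2 → replaces 6 → [1, 2, 7, 11, 18]
Five tails, so the longest strictly increasing subsequence has length 5 (e.g. 4, 8, 13, 15, 18).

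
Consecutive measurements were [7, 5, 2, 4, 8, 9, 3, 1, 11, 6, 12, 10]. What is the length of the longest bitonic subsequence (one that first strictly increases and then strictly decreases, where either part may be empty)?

7

inc[i] = longest strictly increasing subsequence ending at i; dec[i] = longest strictly decreasing subsequence starting at i:
i:      1  2  3  4  5  6  7  8  9 10 11 12
a[i]:   7  5  2  4  8  9  3  1 11  6 12 10
inc:    1  1  1  2  3  4  2  1  5  3  6  5
dec:    5  4  2  3  3  3  2  1  2  1  2  1
Best peak at i=11 (value 12): inc=6, dec=2, length 6+2−1 = 7.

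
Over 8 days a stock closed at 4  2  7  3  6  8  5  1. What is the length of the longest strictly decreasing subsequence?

Negate each value so 'decreasing' becomes 'increasing', then run patience tails on the negated sequence:
-4 → extends → [-4]
-2 → extends → [-4, -2]
-7 → replaces -4 → [-7, -2]
-3 → replaces -2 → [-7, -3]
-6 → replaces -3 → [-7, -6]
-8 → replaces -7 → [-8, -6]
-5 → extends → [-8, -6, -5]
-1 → extends → [-8, -6, -5, -1]
Four tails, so the longest strictly decreasing subsequence of the original has length 4.

4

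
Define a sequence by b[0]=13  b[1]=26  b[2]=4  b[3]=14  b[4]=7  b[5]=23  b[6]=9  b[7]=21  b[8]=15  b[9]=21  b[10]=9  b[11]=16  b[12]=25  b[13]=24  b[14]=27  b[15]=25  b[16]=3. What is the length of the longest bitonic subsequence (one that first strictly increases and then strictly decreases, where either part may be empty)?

inc[i] = longest strictly increasing subsequence ending at i; dec[i] = longest strictly decreasing subsequence starting at i:
i:      0  1  2  3  4  5  6  7  8  9 10 11 12 13 14 15 16
b[i]:  13 26  4 14  7 23  9 21 15 21  9 16 25 24 27 25  3
inc:    1  2  1  2  2  3  3  4  4  5  3  5  6  6  7  7  1
dec:    3  6  2  3  2  5  2  4  3  3  2  2  3  2  3  2  1
Best peak at i=14 (value 27): inc=7, dec=3, length 7+3−1 = 9.

9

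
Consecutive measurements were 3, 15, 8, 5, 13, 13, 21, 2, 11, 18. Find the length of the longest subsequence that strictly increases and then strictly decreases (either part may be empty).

inc[i] = longest strictly increasing subsequence ending at i; dec[i] = longest strictly decreasing subsequence starting at i:
i:      1  2  3  4  5  6  7  8  9 10
a[i]:   3 15  8  5 13 13 21  2 11 18
inc:    1  2  2  2  3  3  4  1  3  4
dec:    2  4  3  2  2  2  2  1  1  1
Best peak at i=2 (value 15): inc=2, dec=4, length 2+4−1 = 5.

5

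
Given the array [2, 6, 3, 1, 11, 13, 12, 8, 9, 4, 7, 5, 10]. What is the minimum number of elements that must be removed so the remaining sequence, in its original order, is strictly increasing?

Fewest deletions = n − (longest strictly increasing subsequence).
Patience tails:
2 → extends → [2]
6 → extends → [2, 6]
3 → replaces 6 → [2, 3]
1 → replaces 2 → [1, 3]
11 → extends → [1, 3, 11]
13 → extends → [1, 3, 11, 13]
12 → replaces 13 → [1, 3, 11, 12]
8 → replaces 11 → [1, 3, 8, 12]
9 → replaces 12 → [1, 3, 8, 9]
4 → replaces 8 → [1, 3, 4, 9]
7 → replaces 9 → [1, 3, 4, 7]
5 → replaces 7 → [1, 3, 4, 5]
10 → extends → [1, 3, 4, 5, 10]
Longest strictly increasing subsequence has length 5, so deletions = 13 − 5 = 8.

8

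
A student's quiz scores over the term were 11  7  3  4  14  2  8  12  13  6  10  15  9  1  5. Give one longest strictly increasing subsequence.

3, 4, 8, 12, 13, 15

Patience tails give the LIS length; then backtrack through the dp parents:
11 → extends → [11]
7 → replaces 11 → [7]
3 → replaces 7 → [3]
4 → extends → [3, 4]
14 → extends → [3, 4, 14]
2 → replaces 3 → [2, 4, 14]
8 → replaces 14 → [2, 4, 8]
12 → extends → [2, 4, 8, 12]
13 → extends → [2, 4, 8, 12, 13]
6 → replaces 8 → [2, 4, 6, 12, 13]
10 → replaces 12 → [2, 4, 6, 10, 13]
15 → extends → [2, 4, 6, 10, 13, 15]
9 → replaces 10 → [2, 4, 6, 9, 13, 15]
1 → replaces 2 → [1, 4, 6, 9, 13, 15]
5 → replaces 6 → [1, 4, 5, 9, 13, 15]
Length 6; one witness is 3, 4, 8, 12, 13, 15.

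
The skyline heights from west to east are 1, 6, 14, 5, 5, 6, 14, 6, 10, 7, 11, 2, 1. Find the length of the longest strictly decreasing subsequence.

Negate each value so 'decreasing' becomes 'increasing', then run patience tails on the negated sequence:
-1 → extends → [-1]
-6 → replaces -1 → [-6]
-14 → replaces -6 → [-14]
-5 → extends → [-14, -5]
-5 → already a tail → [-14, -5]
-6 → replaces -5 → [-14, -6]
-14 → already a tail → [-14, -6]
-6 → already a tail → [-14, -6]
-10 → replaces -6 → [-14, -10]
-7 → extends → [-14, -10, -7]
-11 → replaces -10 → [-14, -11, -7]
-2 → extends → [-14, -11, -7, -2]
-1 → extends → [-14, -11, -7, -2, -1]
Five tails, so the longest strictly decreasing subsequence of the original has length 5.

5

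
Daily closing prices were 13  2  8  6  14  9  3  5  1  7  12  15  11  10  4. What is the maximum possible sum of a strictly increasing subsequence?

46

Let S[i] be the best sum of a strictly increasing subsequence ending at i:
i:      1  2  3  4  5  6  7  8  9 10 11 12 13 14 15
a[i]:  13  2  8  6 14  9  3  5  1  7 12 15 11 10  4
S:     13  2 10  8 27 19  5 10  1 17 31 46 30 29  9
Maximum is 46 (e.g. 2 + 8 + 9 + 12 + 15).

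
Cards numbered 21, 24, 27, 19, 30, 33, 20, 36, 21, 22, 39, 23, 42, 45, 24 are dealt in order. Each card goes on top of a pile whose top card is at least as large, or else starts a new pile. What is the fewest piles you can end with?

9

Place each on the leftmost legal pile:
21 → new pile 1 (tops now [21])
24 → new pile 2 (tops now [21, 24])
27 → new pile 3 (tops now [21, 24, 27])
19 → pile 1 (tops now [19, 24, 27])
30 → new pile 4 (tops now [19, 24, 27, 30])
33 → new pile 5 (tops now [19, 24, 27, 30, 33])
20 → pile 2 (tops now [19, 20, 27, 30, 33])
36 → new pile 6 (tops now [19, 20, 27, 30, 33, 36])
21 → pile 3 (tops now [19, 20, 21, 30, 33, 36])
22 → pile 4 (tops now [19, 20, 21, 22, 33, 36])
39 → new pile 7 (tops now [19, 20, 21, 22, 33, 36, 39])
23 → pile 5 (tops now [19, 20, 21, 22, 23, 36, 39])
42 → new pile 8 (tops now [19, 20, 21, 22, 23, 36, 39, 42])
45 → new pile 9 (tops now [19, 20, 21, 22, 23, 36, 39, 42, 45])
24 → pile 6 (tops now [19, 20, 21, 22, 23, 24, 39, 42, 45])
Nine piles.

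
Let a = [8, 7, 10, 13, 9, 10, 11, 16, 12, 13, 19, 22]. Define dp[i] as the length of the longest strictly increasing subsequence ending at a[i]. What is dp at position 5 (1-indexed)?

dp[i] = 1 + max{dp[j] : j<i, a[j]<a[i]} (or 1 if no such j):
i:      1  2  3  4  5  6  7  8  9 10 11 12
a[i]:   8  7 10 13  9 10 11 16 12 13 19 22
dp:     1  1  2  3  2  3  4  5  5  6  7  8
At index 5 the value is 2.

2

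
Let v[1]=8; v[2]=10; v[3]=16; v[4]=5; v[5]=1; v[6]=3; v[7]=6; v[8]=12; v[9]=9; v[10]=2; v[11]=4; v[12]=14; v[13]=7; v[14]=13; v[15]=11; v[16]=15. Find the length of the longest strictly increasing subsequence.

Let dp[i] be the length of the longest such subsequence ending at index i:
i:      1  2  3  4  5  6  7  8  9 10 11 12 13 14 15 16
v[i]:   8 10 16  5  1  3  6 12  9  2  4 14  7 13 11 15
dp:     1  2  3  1  1  2  3  4  4  2  3  5  4  5  5  6
Maximum dp value is 6.

6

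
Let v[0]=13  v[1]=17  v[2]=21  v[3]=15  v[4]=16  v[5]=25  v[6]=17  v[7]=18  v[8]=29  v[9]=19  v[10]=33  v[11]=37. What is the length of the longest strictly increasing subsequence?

8

Track the smallest tail for each achievable length (strict):
13 → extends → [13]
17 → extends → [13, 17]
21 → extends → [13, 17, 21]
15 → replaces 17 → [13, 15, 21]
16 → replaces 21 → [13, 15, 16]
25 → extends → [13, 15, 16, 25]
17 → replaces 25 → [13, 15, 16, 17]
18 → extends → [13, 15, 16, 17, 18]
29 → extends → [13, 15, 16, 17, 18, 29]
19 → replaces 29 → [13, 15, 16, 17, 18, 19]
33 → extends → [13, 15, 16, 17, 18, 19, 33]
37 → extends → [13, 15, 16, 17, 18, 19, 33, 37]
Eight tails, so the longest strictly increasing subsequence has length 8 (e.g. 13, 15, 16, 17, 18, 29, 33, 37).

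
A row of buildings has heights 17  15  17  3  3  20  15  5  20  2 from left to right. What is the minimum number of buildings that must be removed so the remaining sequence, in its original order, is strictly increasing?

7

Fewest deletions = n − (longest strictly increasing subsequence).
i:      1  2  3  4  5  6  7  8  9 10
a[i]:  17 15 17  3  3 20 15  5 20  2
dp:     1  1  2  1  1  3  2  2  3  1
max dp = 3, so deletions = 10 − 3 = 7.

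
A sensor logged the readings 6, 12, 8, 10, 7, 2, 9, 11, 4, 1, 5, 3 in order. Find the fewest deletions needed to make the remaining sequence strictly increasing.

Fewest deletions = n − (longest strictly increasing subsequence).
Patience tails:
6 → extends → [6]
12 → extends → [6, 12]
8 → replaces 12 → [6, 8]
10 → extends → [6, 8, 10]
7 → replaces 8 → [6, 7, 10]
2 → replaces 6 → [2, 7, 10]
9 → replaces 10 → [2, 7, 9]
11 → extends → [2, 7, 9, 11]
4 → replaces 7 → [2, 4, 9, 11]
1 → replaces 2 → [1, 4, 9, 11]
5 → replaces 9 → [1, 4, 5, 11]
3 → replaces 4 → [1, 3, 5, 11]
Longest strictly increasing subsequence has length 4, so deletions = 12 − 4 = 8.

8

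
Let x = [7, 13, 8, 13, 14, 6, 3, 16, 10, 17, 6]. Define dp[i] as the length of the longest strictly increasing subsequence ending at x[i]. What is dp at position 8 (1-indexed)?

dp[i] = 1 + max{dp[j] : j<i, x[j]<x[i]} (or 1 if no such j):
i:      1  2  3  4  5  6  7  8  9 10 11
x[i]:   7 13  8 13 14  6  3 16 10 17  6
dp:     1  2  2  3  4  1  1  5  3  6  2
At index 8 the value is 5.

5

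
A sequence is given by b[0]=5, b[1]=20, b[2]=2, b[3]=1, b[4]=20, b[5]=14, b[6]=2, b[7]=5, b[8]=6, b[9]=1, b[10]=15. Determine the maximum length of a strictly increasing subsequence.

5

Let dp[i] be the length of the longest such subsequence ending at index i:
i:      0  1  2  3  4  5  6  7  8  9 10
b[i]:   5 20  2  1 20 14  2  5  6  1 15
dp:     1  2  1  1  2  2  2  3  4  1  5
Maximum dp value is 5.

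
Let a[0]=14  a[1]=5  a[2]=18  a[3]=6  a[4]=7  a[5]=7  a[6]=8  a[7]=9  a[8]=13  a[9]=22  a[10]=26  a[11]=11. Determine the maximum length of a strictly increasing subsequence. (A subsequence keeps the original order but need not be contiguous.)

Let dp[i] be the length of the longest such subsequence ending at index i:
i:      0  1  2  3  4  5  6  7  8  9 10 11
a[i]:  14  5 18  6  7  7  8  9 13 22 26 11
dp:     1  1  2  2  3  3  4  5  6  7  8  6
Maximum dp value is 8.

8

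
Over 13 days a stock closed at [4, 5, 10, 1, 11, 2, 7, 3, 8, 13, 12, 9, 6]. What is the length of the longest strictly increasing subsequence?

5

Track the smallest tail for each achievable length (strict):
4 → extends → [4]
5 → extends → [4, 5]
10 → extends → [4, 5, 10]
1 → replaces 4 → [1, 5, 10]
11 → extends → [1, 5, 10, 11]
2 → replaces 5 → [1, 2, 10, 11]
7 → replaces 10 → [1, 2, 7, 11]
3 → replaces 7 → [1, 2, 3, 11]
8 → replaces 11 → [1, 2, 3, 8]
13 → extends → [1, 2, 3, 8, 13]
12 → replaces 13 → [1, 2, 3, 8, 12]
9 → replaces 12 → [1, 2, 3, 8, 9]
6 → replaces 8 → [1, 2, 3, 6, 9]
Five tails, so the longest strictly increasing subsequence has length 5 (e.g. 4, 5, 10, 11, 13).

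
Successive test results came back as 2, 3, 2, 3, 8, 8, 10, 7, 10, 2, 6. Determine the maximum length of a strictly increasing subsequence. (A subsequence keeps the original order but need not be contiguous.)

4

Track the smallest tail for each achievable length (strict):
2 → extends → [2]
3 → extends → [2, 3]
2 → already a tail → [2, 3]
3 → already a tail → [2, 3]
8 → extends → [2, 3, 8]
8 → already a tail → [2, 3, 8]
10 → extends → [2, 3, 8, 10]
7 → replaces 8 → [2, 3, 7, 10]
10 → already a tail → [2, 3, 7, 10]
2 → already a tail → [2, 3, 7, 10]
6 → replaces 7 → [2, 3, 6, 10]
Four tails, so the longest strictly increasing subsequence has length 4 (e.g. 2, 3, 8, 10).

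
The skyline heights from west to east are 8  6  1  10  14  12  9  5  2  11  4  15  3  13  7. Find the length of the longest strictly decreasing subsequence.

Negate each value so 'decreasing' becomes 'increasing', then run patience tails on the negated sequence:
-8 → extends → [-8]
-6 → extends → [-8, -6]
-1 → extends → [-8, -6, -1]
-10 → replaces -8 → [-10, -6, -1]
-14 → replaces -10 → [-14, -6, -1]
-12 → replaces -6 → [-14, -12, -1]
-9 → replaces -1 → [-14, -12, -9]
-5 → extends → [-14, -12, -9, -5]
-2 → extends → [-14, -12, -9, -5, -2]
-11 → replaces -9 → [-14, -12, -11, -5, -2]
-4 → replaces -2 → [-14, -12, -11, -5, -4]
-15 → replaces -14 → [-15, -12, -11, -5, -4]
-3 → extends → [-15, -12, -11, -5, -4, -3]
-13 → replaces -12 → [-15, -13, -11, -5, -4, -3]
-7 → replaces -5 → [-15, -13, -11, -7, -4, -3]
Six tails, so the longest strictly decreasing subsequence of the original has length 6.

6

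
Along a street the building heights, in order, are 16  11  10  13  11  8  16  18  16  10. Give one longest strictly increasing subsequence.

Patience tails give the LIS length; then backtrack through the dp parents:
16 → extends → [16]
11 → replaces 16 → [11]
10 → replaces 11 → [10]
13 → extends → [10, 13]
11 → replaces 13 → [10, 11]
8 → replaces 10 → [8, 11]
16 → extends → [8, 11, 16]
18 → extends → [8, 11, 16, 18]
16 → already a tail → [8, 11, 16, 18]
10 → replaces 11 → [8, 10, 16, 18]
Length 4; one witness is 11, 13, 16, 18.

11, 13, 16, 18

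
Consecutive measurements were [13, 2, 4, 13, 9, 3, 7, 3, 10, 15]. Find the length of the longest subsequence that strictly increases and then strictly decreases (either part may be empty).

inc[i] = longest strictly increasing subsequence ending at i; dec[i] = longest strictly decreasing subsequence starting at i:
i:      1  2  3  4  5  6  7  8  9 10
a[i]:  13  2  4 13  9  3  7  3 10 15
inc:    1  1  2  3  3  2  3  2  4  5
dec:    4  1  2  4  3  1  2  1  1  1
Best peak at i=4 (value 13): inc=3, dec=4, length 3+4−1 = 6.

6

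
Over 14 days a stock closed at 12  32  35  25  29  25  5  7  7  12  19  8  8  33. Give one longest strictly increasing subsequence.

Patience tails give the LIS length; then backtrack through the dp parents:
12 → extends → [12]
32 → extends → [12, 32]
35 → extends → [12, 32, 35]
25 → replaces 32 → [12, 25, 35]
29 → replaces 35 → [12, 25, 29]
25 → already a tail → [12, 25, 29]
5 → replaces 12 → [5, 25, 29]
7 → replaces 25 → [5, 7, 29]
7 → already a tail → [5, 7, 29]
12 → replaces 29 → [5, 7, 12]
19 → extends → [5, 7, 12, 19]
8 → replaces 12 → [5, 7, 8, 19]
8 → already a tail → [5, 7, 8, 19]
33 → extends → [5, 7, 8, 19, 33]
Length 5; one witness is 5, 7, 12, 19, 33.

5, 7, 12, 19, 33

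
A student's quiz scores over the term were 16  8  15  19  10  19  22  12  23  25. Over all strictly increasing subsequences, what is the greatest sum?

Let S[i] be the best sum of a strictly increasing subsequence ending at i:
i:       1   2   3   4   5   6   7   8   9  10
a[i]:   16   8  15  19  10  19  22  12  23  25
S:      16   8  23  42  18  42  64  30  87 112
Maximum is 112 (e.g. 8 + 15 + 19 + 22 + 23 + 25).

112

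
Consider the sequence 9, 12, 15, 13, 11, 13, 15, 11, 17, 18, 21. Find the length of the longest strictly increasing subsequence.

Track the smallest tail for each achievable length (strict):
9 → extends → [9]
12 → extends → [9, 12]
15 → extends → [9, 12, 15]
13 → replaces 15 → [9, 12, 13]
11 → replaces 12 → [9, 11, 13]
13 → already a tail → [9, 11, 13]
15 → extends → [9, 11, 13, 15]
11 → already a tail → [9, 11, 13, 15]
17 → extends → [9, 11, 13, 15, 17]
18 → extends → [9, 11, 13, 15, 17, 18]
21 → extends → [9, 11, 13, 15, 17, 18, 21]
Seven tails, so the longest strictly increasing subsequence has length 7 (e.g. 9, 12, 13, 15, 17, 18, 21).

7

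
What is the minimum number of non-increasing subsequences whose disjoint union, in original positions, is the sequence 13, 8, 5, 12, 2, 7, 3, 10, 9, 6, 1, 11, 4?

4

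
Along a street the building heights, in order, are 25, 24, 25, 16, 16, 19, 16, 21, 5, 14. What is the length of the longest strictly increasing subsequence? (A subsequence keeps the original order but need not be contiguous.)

Track the smallest tail for each achievable length (strict):
25 → extends → [25]
24 → replaces 25 → [24]
25 → extends → [24, 25]
16 → replaces 24 → [16, 25]
16 → already a tail → [16, 25]
19 → replaces 25 → [16, 19]
16 → already a tail → [16, 19]
21 → extends → [16, 19, 21]
5 → replaces 16 → [5, 19, 21]
14 → replaces 19 → [5, 14, 21]
Three tails, so the longest strictly increasing subsequence has length 3 (e.g. 16, 19, 21).

3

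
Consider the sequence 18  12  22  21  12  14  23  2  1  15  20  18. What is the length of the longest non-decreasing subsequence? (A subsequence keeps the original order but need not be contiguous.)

5

Track the smallest tail for each achievable length (allowing ties):
18 → extends → [18]
12 → replaces 18 → [12]
22 → extends → [12, 22]
21 → replaces 22 → [12, 21]
12 → replaces 21 → [12, 12]
14 → extends → [12, 12, 14]
23 → extends → [12, 12, 14, 23]
2 → replaces 12 → [2, 12, 14, 23]
1 → replaces 2 → [1, 12, 14, 23]
15 → replaces 23 → [1, 12, 14, 15]
20 → extends → [1, 12, 14, 15, 20]
18 → replaces 20 → [1, 12, 14, 15, 18]
Five tails, so the longest non-decreasing subsequence has length 5 (e.g. 12, 12, 14, 15, 20).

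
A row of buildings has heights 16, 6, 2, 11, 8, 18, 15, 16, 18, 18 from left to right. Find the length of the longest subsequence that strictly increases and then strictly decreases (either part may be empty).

5

inc[i] = longest strictly increasing subsequence ending at i; dec[i] = longest strictly decreasing subsequence starting at i:
i:      1  2  3  4  5  6  7  8  9 10
a[i]:  16  6  2 11  8 18 15 16 18 18
inc:    1  1  1  2  2  3  3  4  5  5
dec:    3  2  1  2  1  2  1  1  1  1
Best peak at i=9 (value 18): inc=5, dec=1, length 5+1−1 = 5.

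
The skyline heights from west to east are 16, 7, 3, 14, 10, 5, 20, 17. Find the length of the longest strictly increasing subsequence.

3

Let dp[i] be the length of the longest such subsequence ending at index i:
i:      1  2  3  4  5  6  7  8
a[i]:  16  7  3 14 10  5 20 17
dp:     1  1  1  2  2  2  3  3
Maximum dp value is 3.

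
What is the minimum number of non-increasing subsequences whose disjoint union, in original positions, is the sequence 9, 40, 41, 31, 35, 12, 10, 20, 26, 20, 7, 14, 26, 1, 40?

5

Place each on the leftmost legal pile:
9 → new pile 1 (tops now [9])
40 → new pile 2 (tops now [9, 40])
41 → new pile 3 (tops now [9, 40, 41])
31 → pile 2 (tops now [9, 31, 41])
35 → pile 3 (tops now [9, 31, 35])
12 → pile 2 (tops now [9, 12, 35])
10 → pile 2 (tops now [9, 10, 35])
20 → pile 3 (tops now [9, 10, 20])
26 → new pile 4 (tops now [9, 10, 20, 26])
20 → pile 3 (tops now [9, 10, 20, 26])
7 → pile 1 (tops now [7, 10, 20, 26])
14 → pile 3 (tops now [7, 10, 14, 26])
26 → pile 4 (tops now [7, 10, 14, 26])
1 → pile 1 (tops now [1, 10, 14, 26])
40 → new pile 5 (tops now [1, 10, 14, 26, 40])
Five piles.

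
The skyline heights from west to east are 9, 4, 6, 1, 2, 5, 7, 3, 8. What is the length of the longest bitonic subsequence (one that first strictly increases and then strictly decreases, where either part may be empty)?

5

inc[i] = longest strictly increasing subsequence ending at i; dec[i] = longest strictly decreasing subsequence starting at i:
i:     1 2 3 4 5 6 7 8 9
a[i]:  9 4 6 1 2 5 7 3 8
inc:   1 1 2 1 2 3 4 3 5
dec:   4 2 3 1 1 2 2 1 1
Best peak at i=7 (value 7): inc=4, dec=2, length 4+2−1 = 5.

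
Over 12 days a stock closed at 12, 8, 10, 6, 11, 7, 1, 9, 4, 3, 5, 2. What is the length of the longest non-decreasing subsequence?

3

Let dp[i] be the length of the longest such subsequence ending at index i:
i:      1  2  3  4  5  6  7  8  9 10 11 12
a[i]:  12  8 10  6 11  7  1  9  4  3  5  2
dp:     1  1  2  1  3  2  1  3  2  2  3  2
Maximum dp value is 3.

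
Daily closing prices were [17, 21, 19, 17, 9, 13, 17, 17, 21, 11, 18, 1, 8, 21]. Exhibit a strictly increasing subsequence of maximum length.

9, 13, 17, 18, 21

Patience tails give the LIS length; then backtrack through the dp parents:
17 → extends → [17]
21 → extends → [17, 21]
19 → replaces 21 → [17, 19]
17 → already a tail → [17, 19]
9 → replaces 17 → [9, 19]
13 → replaces 19 → [9, 13]
17 → extends → [9, 13, 17]
17 → already a tail → [9, 13, 17]
21 → extends → [9, 13, 17, 21]
11 → replaces 13 → [9, 11, 17, 21]
18 → replaces 21 → [9, 11, 17, 18]
1 → replaces 9 → [1, 11, 17, 18]
8 → replaces 11 → [1, 8, 17, 18]
21 → extends → [1, 8, 17, 18, 21]
Length 5; one witness is 9, 13, 17, 18, 21.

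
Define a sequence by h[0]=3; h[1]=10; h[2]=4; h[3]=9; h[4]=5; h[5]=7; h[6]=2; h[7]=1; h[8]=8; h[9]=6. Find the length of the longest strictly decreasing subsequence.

5

Negate each value so 'decreasing' becomes 'increasing', then run patience tails on the negated sequence:
-3 → extends → [-3]
-10 → replaces -3 → [-10]
-4 → extends → [-10, -4]
-9 → replaces -4 → [-10, -9]
-5 → extends → [-10, -9, -5]
-7 → replaces -5 → [-10, -9, -7]
-2 → extends → [-10, -9, -7, -2]
-1 → extends → [-10, -9, -7, -2, -1]
-8 → replaces -7 → [-10, -9, -8, -2, -1]
-6 → replaces -2 → [-10, -9, -8, -6, -1]
Five tails, so the longest strictly decreasing subsequence of the original has length 5.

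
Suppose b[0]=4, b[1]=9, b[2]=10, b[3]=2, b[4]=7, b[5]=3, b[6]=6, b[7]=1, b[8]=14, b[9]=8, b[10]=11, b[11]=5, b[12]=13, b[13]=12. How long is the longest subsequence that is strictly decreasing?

4

Negate each value so 'decreasing' becomes 'increasing', then run patience tails on the negated sequence:
-4 → extends → [-4]
-9 → replaces -4 → [-9]
-10 → replaces -9 → [-10]
-2 → extends → [-10, -2]
-7 → replaces -2 → [-10, -7]
-3 → extends → [-10, -7, -3]
-6 → replaces -3 → [-10, -7, -6]
-1 → extends → [-10, -7, -6, -1]
-14 → replaces -10 → [-14, -7, -6, -1]
-8 → replaces -7 → [-14, -8, -6, -1]
-11 → replaces -8 → [-14, -11, -6, -1]
-5 → replaces -1 → [-14, -11, -6, -5]
-13 → replaces -11 → [-14, -13, -6, -5]
-12 → replaces -6 → [-14, -13, -12, -5]
Four tails, so the longest strictly decreasing subsequence of the original has length 4.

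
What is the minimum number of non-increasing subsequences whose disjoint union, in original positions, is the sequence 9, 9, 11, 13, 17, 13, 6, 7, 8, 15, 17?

5

The minimum number of non-increasing subsequences covering a sequence equals the length of its longest strictly increasing subsequence.
LIS length is 5 (e.g. 9, 11, 13, 15, 17), so 5 piles are needed.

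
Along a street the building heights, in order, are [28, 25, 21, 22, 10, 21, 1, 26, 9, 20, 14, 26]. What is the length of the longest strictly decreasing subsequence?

Negate each value so 'decreasing' becomes 'increasing', then run patience tails on the negated sequence:
-28 → extends → [-28]
-25 → extends → [-28, -25]
-21 → extends → [-28, -25, -21]
-22 → replaces -21 → [-28, -25, -22]
-10 → extends → [-28, -25, -22, -10]
-21 → replaces -10 → [-28, -25, -22, -21]
-1 → extends → [-28, -25, -22, -21, -1]
-26 → replaces -25 → [-28, -26, -22, -21, -1]
-9 → replaces -1 → [-28, -26, -22, -21, -9]
-20 → replaces -9 → [-28, -26, -22, -21, -20]
-14 → extends → [-28, -26, -22, -21, -20, -14]
-26 → already a tail → [-28, -26, -22, -21, -20, -14]
Six tails, so the longest strictly decreasing subsequence of the original has length 6.

6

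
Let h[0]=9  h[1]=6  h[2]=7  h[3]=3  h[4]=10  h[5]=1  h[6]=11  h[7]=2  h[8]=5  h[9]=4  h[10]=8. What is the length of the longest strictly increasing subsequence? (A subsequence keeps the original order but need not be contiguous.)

Track the smallest tail for each achievable length (strict):
9 → extends → [9]
6 → replaces 9 → [6]
7 → extends → [6, 7]
3 → replaces 6 → [3, 7]
10 → extends → [3, 7, 10]
1 → replaces 3 → [1, 7, 10]
11 → extends → [1, 7, 10, 11]
2 → replaces 7 → [1, 2, 10, 11]
5 → replaces 10 → [1, 2, 5, 11]
4 → replaces 5 → [1, 2, 4, 11]
8 → replaces 11 → [1, 2, 4, 8]
Four tails, so the longest strictly increasing subsequence has length 4 (e.g. 6, 7, 10, 11).

4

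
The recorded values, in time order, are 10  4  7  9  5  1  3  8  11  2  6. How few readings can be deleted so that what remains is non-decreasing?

Fewest deletions = n − (longest non-decreasing subsequence).
Patience tails:
10 → extends → [10]
4 → replaces 10 → [4]
7 → extends → [4, 7]
9 → extends → [4, 7, 9]
5 → replaces 7 → [4, 5, 9]
1 → replaces 4 → [1, 5, 9]
3 → replaces 5 → [1, 3, 9]
8 → replaces 9 → [1, 3, 8]
11 → extends → [1, 3, 8, 11]
2 → replaces 3 → [1, 2, 8, 11]
6 → replaces 8 → [1, 2, 6, 11]
Longest non-decreasing subsequence has length 4, so deletions = 11 − 4 = 7.

7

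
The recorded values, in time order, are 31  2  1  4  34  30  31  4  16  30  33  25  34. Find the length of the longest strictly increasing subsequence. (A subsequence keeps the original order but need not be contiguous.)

6

Let dp[i] be the length of the longest such subsequence ending at index i:
i:      1  2  3  4  5  6  7  8  9 10 11 12 13
a[i]:  31  2  1  4 34 30 31  4 16 30 33 25 34
dp:     1  1  1  2  3  3  4  2  3  4  5  4  6
Maximum dp value is 6.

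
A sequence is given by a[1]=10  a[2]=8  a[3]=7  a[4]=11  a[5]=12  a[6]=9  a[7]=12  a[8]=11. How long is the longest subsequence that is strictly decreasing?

3

Negate each value so 'decreasing' becomes 'increasing', then run patience tails on the negated sequence:
-10 → extends → [-10]
-8 → extends → [-10, -8]
-7 → extends → [-10, -8, -7]
-11 → replaces -10 → [-11, -8, -7]
-12 → replaces -11 → [-12, -8, -7]
-9 → replaces -8 → [-12, -9, -7]
-12 → already a tail → [-12, -9, -7]
-11 → replaces -9 → [-12, -11, -7]
Three tails, so the longest strictly decreasing subsequence of the original has length 3.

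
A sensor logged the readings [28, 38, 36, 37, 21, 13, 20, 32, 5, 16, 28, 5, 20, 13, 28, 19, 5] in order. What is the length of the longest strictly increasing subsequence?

Track the smallest tail for each achievable length (strict):
28 → extends → [28]
38 → extends → [28, 38]
36 → replaces 38 → [28, 36]
37 → extends → [28, 36, 37]
21 → replaces 28 → [21, 36, 37]
13 → replaces 21 → [13, 36, 37]
20 → replaces 36 → [13, 20, 37]
32 → replaces 37 → [13, 20, 32]
5 → replaces 13 → [5, 20, 32]
16 → replaces 20 → [5, 16, 32]
28 → replaces 32 → [5, 16, 28]
5 → already a tail → [5, 16, 28]
20 → replaces 28 → [5, 16, 20]
13 → replaces 16 → [5, 13, 20]
28 → extends → [5, 13, 20, 28]
19 → replaces 20 → [5, 13, 19, 28]
5 → already a tail → [5, 13, 19, 28]
Four tails, so the longest strictly increasing subsequence has length 4 (e.g. 13, 16, 20, 28).

4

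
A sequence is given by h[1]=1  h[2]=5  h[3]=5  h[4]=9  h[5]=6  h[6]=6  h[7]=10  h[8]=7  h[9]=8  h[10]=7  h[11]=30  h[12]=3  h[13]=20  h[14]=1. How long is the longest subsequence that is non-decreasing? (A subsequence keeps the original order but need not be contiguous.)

8

Let dp[i] be the length of the longest such subsequence ending at index i:
i:      1  2  3  4  5  6  7  8  9 10 11 12 13 14
h[i]:   1  5  5  9  6  6 10  7  8  7 30  3 20  1
dp:     1  2  3  4  4  5  6  6  7  7  8  2  8  2
Maximum dp value is 8.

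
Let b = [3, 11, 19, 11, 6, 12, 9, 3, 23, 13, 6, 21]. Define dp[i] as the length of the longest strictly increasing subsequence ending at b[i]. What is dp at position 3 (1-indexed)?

3

dp[i] = 1 + max{dp[j] : j<i, b[j]<b[i]} (or 1 if no such j):
i:      1  2  3  4  5  6  7  8  9 10 11 12
b[i]:   3 11 19 11  6 12  9  3 23 13  6 21
dp:     1  2  3  2  2  3  3  1  4  4  2  5
At index 3 the value is 3.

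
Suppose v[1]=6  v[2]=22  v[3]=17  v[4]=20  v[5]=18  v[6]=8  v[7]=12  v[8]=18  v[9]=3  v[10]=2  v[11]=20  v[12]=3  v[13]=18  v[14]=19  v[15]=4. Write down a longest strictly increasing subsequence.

Patience tails give the LIS length; then backtrack through the dp parents:
6 → extends → [6]
22 → extends → [6, 22]
17 → replaces 22 → [6, 17]
20 → extends → [6, 17, 20]
18 → replaces 20 → [6, 17, 18]
8 → replaces 17 → [6, 8, 18]
12 → replaces 18 → [6, 8, 12]
18 → extends → [6, 8, 12, 18]
3 → replaces 6 → [3, 8, 12, 18]
2 → replaces 3 → [2, 8, 12, 18]
20 → extends → [2, 8, 12, 18, 20]
3 → replaces 8 → [2, 3, 12, 18, 20]
18 → already a tail → [2, 3, 12, 18, 20]
19 → replaces 20 → [2, 3, 12, 18, 19]
4 → replaces 12 → [2, 3, 4, 18, 19]
Length 5; one witness is 6, 8, 12, 18, 20.

6, 8, 12, 18, 20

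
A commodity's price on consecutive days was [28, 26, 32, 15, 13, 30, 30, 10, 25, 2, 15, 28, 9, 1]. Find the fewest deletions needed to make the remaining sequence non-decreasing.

Fewest deletions = n − (longest non-decreasing subsequence).
i:      1  2  3  4  5  6  7  8  9 10 11 12 13 14
a[i]:  28 26 32 15 13 30 30 10 25  2 15 28  9  1
dp:     1  1  2  1  1  2  3  1  2  1  2  3  2  1
max dp = 3, so deletions = 14 − 3 = 11.

11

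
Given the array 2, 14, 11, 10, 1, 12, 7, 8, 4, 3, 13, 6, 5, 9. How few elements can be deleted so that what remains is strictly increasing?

Fewest deletions = n − (longest strictly increasing subsequence).
i:      1  2  3  4  5  6  7  8  9 10 11 12 13 14
a[i]:   2 14 11 10  1 12  7  8  4  3 13  6  5  9
dp:     1  2  2  2  1  3  2  3  2  2  4  3  3  4
max dp = 4, so deletions = 14 − 4 = 10.

10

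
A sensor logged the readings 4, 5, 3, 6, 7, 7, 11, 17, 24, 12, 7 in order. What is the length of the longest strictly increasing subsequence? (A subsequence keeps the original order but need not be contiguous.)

Let dp[i] be the length of the longest such subsequence ending at index i:
i:      1  2  3  4  5  6  7  8  9 10 11
a[i]:   4  5  3  6  7  7 11 17 24 12  7
dp:     1  2  1  3  4  4  5  6  7  6  4
Maximum dp value is 7.

7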